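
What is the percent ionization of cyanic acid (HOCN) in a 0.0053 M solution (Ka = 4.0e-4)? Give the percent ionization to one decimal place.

24.0%

HOCN ⇌ OCN- + H+; let x = [H+] at equilibrium.
Ka = x²/(C₀ − x); solving the quadratic gives x = 1.27 × 10^-3 M.
% ionization = x/C₀ × 100% = 1.27 × 10^-3/0.0053 × 100% = 24.0%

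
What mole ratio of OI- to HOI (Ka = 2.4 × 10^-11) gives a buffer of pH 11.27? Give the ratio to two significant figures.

pKa = -log(2.4 × 10^-11) = 10.620
pH = pKa + log(r) ⇒ log(r) = 11.27 − 10.620 = +0.650
r = [OI-]/[HOI] = 10^(+0.650) = 4.47

ratio = 4.5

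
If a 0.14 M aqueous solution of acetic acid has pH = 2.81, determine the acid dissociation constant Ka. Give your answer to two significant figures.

[H+] = 10^(-2.81) = 1.55 × 10^-3 M
At equilibrium [HA] = 0.14 − 1.55 × 10^-3 = 1.38 × 10^-1 M
Ka = [H+][A-]/[HA] = (1.55 × 10^-3)² / 1.38 × 10^-1 = 1.7 × 10^-5

Ka = 1.7 × 10^-5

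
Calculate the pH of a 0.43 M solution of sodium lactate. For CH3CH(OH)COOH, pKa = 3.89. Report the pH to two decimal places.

pH = 8.76

CH3CH(OH)COO- is the conjugate base of the weak acid CH3CH(OH)COOH.
Ka = 10^(−3.89) = 1.29 × 10^-4
Kb = Kw/Ka = 1.0×10^-14 / 1.29 × 10^-4 = 7.75 × 10^-11
From the ICE table, Kb = [OH-]²/(0.43 − [OH-]) = 7.75 × 10^-11.
Assume [OH-] ≪ 0.43: [OH-] ≈ √(7.75 × 10^-11 × 0.43) = 5.77 × 10^-6 M
pOH = 5.24, so pH = 14.00 − pOH = 8.76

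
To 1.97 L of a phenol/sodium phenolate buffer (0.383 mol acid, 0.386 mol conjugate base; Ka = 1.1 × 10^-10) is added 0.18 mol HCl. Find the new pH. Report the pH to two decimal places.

After neutralization: n(C6H5OH) = 0.563 mol, n(C6H5O-) = 0.206 mol.
pKa = −log(1.1 × 10^-10) = 9.959
pH = pKa + log(n_C6H5O-/n_C6H5OH) = 9.959 + log(0.206/0.563) = 9.959 + (-0.437)

pH = 9.52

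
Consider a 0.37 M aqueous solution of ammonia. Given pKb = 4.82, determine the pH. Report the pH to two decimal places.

NH3 + H2O ⇌ NH4+ + OH-
Kb = 10^(−4.82) = 1.51 × 10^-5
Kb = [OH-]²/(0.37 − [OH-]) = 1.51 × 10^-5
Since Kb ≪ C₀, [OH-] ≈ √(Kb·C₀) = 2.36 × 10^-3 M.
pOH = −log(2.36 × 10^-3) = 2.63; pH = 14.00 − 2.63 = 11.37

pH = 11.37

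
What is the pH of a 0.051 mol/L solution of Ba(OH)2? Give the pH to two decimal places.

Ba(OH)2 is a strong base (each formula unit releases 2 OH-); [OH-] = 0.102 M.
pOH = -log(0.102) = 0.99
pH = 14.00 - 0.99 = 13.01

pH = 13.01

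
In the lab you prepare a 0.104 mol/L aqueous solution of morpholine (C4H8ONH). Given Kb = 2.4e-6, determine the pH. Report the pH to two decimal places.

pH = 10.70

C4H8ONH + H2O ⇌ C4H8ONH2+ + OH-
From the ICE table, Kb = [OH-]²/(0.104 − [OH-]) = 2.4 × 10^-6.
Neglecting [OH-] in the denominator: [OH-] = √(2.4 × 10^-6 × 0.104) = 5.00 × 10^-4 M
pOH = −log(5.00 × 10^-4) = 3.30; pH = 14.00 − 3.30 = 10.70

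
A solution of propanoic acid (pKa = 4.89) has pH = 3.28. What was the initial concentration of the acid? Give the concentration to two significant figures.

C₀ = 2.2 × 10^-2 M

[H+] = 10^(-3.28) = 5.25 × 10^-4 M = x
Ka = 10^(−4.89) = 1.29 × 10^-5
Ka = x²/(C₀ − x) ⇒ C₀ = x + x²/Ka
C₀ = 5.25 × 10^-4 + (5.25 × 10^-4)²/(1.29 × 10^-5) = 2.19 × 10^-2 M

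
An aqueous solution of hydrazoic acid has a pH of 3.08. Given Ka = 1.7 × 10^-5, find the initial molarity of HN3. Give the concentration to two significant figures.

C₀ = 4.2 × 10^-2 M

[H+] = 10^(-3.08) = 8.32 × 10^-4 M = x
Ka = x²/(C₀ − x) ⇒ C₀ = x + x²/Ka
C₀ = 8.32 × 10^-4 + (8.32 × 10^-4)²/(1.7 × 10^-5) = 4.16 × 10^-2 M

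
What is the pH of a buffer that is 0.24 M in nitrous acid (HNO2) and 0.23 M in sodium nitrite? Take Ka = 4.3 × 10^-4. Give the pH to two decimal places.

pKa = −log(4.3 × 10^-4) = 3.367
Henderson–Hasselbalch: pH = pKa + log([NO2-]/[HNO2]) = 3.367 + log(0.23/0.24)
pH = 3.367 + (-0.018) = 3.35

pH = 3.35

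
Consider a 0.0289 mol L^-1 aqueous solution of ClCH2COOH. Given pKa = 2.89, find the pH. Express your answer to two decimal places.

ClCH2COOH ⇌ ClCH2COO- + H+
Ka = 10^(−2.89) = 1.29 × 10^-3
Ka = [H+]²/(0.0289 − [H+]) = 1.29 × 10^-3
The 5% rule fails; solving [H+]² + Ka·[H+] − Ka·C₀ = 0 exactly:
[H+] = (−Ka + √(Ka² + 4·Ka·C₀))/2 = 5.49 × 10^-3 M
pH = −log(5.49 × 10^-3) = 2.26

pH = 2.26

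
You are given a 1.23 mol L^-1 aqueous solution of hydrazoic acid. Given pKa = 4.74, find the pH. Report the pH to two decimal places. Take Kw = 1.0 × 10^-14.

HN3 ⇌ N3- + H+
Ka = 10^(−4.74) = 1.82 × 10^-5
From the ICE table, Ka = x²/(1.23 − x) = 1.82 × 10^-5.
Neglecting x in the denominator: x = √(1.82 × 10^-5 × 1.23) = 4.73 × 10^-3 M
Check: 0.38% ionized — well under 5%, approximation valid.
pH = −log[H+] = −log(4.73 × 10^-3) = 2.33

pH = 2.33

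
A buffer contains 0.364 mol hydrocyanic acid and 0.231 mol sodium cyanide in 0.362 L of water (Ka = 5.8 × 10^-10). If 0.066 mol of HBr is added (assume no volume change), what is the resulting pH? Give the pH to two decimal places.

Added H+ converts CN- to HCN: HCN → 0.43 mol, CN- → 0.165 mol.
pKa = −log(5.8 × 10^-10) = 9.237
Henderson–Hasselbalch with mole ratio 0.165/0.43: pH = 9.237 + (-0.416)

pH = 8.82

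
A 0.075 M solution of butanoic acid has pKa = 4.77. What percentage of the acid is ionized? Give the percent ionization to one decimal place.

1.5%

CH3(CH2)2COOH ⇌ CH3(CH2)2COO- + H+; let x = [H+] at equilibrium.
Ka = 10^(−4.77) = 1.70 × 10^-5
x ≈ √(Ka·C₀) = √(1.70 × 10^-5 × 0.075) = 1.13 × 10^-3 M
% ionization = x/C₀ × 100% = 1.13 × 10^-3/0.075 × 100% = 1.5%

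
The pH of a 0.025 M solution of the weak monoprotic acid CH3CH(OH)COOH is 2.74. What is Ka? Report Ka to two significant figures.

Ka = 1.4 × 10^-4

[H+] = 10^(-2.74) = 1.82 × 10^-3 M
At equilibrium [HA] = 0.025 − 1.82 × 10^-3 = 2.32 × 10^-2 M
Ka = [H+][A-]/[HA] = (1.82 × 10^-3)² / 2.32 × 10^-2 = 1.4 × 10^-4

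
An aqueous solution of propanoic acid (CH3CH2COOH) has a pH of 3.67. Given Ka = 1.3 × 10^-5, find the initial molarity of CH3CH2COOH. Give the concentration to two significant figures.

C₀ = 3.7 × 10^-3 M

[H+] = 10^(-3.67) = 2.14 × 10^-4 M = x
Ka = x²/(C₀ − x) ⇒ C₀ = x + x²/Ka
C₀ = 2.14 × 10^-4 + (2.14 × 10^-4)²/(1.3 × 10^-5) = 3.74 × 10^-3 M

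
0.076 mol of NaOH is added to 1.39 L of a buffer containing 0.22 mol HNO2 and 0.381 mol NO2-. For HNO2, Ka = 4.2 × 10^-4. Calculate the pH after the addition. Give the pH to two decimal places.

pH = 3.88

OH- converts HNO2 to NO2-: HNO2 → 0.144 mol, NO2- → 0.457 mol.
pKa = −log(4.2 × 10^-4) = 3.377
pH = pKa + log(n_NO2-/n_HNO2) = 3.377 + log(0.457/0.144) = 3.377 + (+0.502)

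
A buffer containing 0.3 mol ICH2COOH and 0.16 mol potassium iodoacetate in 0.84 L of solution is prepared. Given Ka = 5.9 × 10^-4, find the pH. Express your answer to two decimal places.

pKa = −log(5.9 × 10^-4) = 3.229
Henderson–Hasselbalch: pH = pKa + log([ICH2COO-]/[ICH2COOH]) = 3.229 + log(0.16/0.3)
pH = 3.229 + (-0.273) = 2.96

pH = 2.96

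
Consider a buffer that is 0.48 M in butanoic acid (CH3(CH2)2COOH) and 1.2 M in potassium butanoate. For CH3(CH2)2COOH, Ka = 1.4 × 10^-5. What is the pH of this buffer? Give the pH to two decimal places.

pH = 5.25

pKa = −log(1.4 × 10^-5) = 4.854
Using pH = pKa + log([base]/[acid]) with [base]/[acid] = 1.2/0.48:
pH = 4.854 + (+0.398) = 5.25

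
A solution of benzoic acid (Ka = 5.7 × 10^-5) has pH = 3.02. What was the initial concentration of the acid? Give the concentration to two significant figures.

[H+] = 10^(-3.02) = 9.55 × 10^-4 M = x
Ka = x²/(C₀ − x) ⇒ C₀ = x + x²/Ka
C₀ = 9.55 × 10^-4 + (9.55 × 10^-4)²/(5.7 × 10^-5) = 1.70 × 10^-2 M

C₀ = 1.7 × 10^-2 M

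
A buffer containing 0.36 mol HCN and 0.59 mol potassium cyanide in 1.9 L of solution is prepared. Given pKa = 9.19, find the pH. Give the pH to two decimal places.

pH = 9.40

pH = pKa + log([A⁻]/[HA]) = 9.19 + log(0.59/0.36)
pH = 9.19 + (+0.215) = 9.40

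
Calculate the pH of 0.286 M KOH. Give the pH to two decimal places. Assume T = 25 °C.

KOH is a strong base; [OH-] = 0.286 M.
pOH = -log(0.286) = 0.54
pH = 14.00 - 0.54 = 13.46

pH = 13.46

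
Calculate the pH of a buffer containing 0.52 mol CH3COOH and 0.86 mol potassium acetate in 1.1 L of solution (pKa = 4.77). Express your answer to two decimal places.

Using pH = pKa + log([base]/[acid]) with [base]/[acid] = 0.86/0.52:
pH = 4.77 + (+0.218) = 4.99

pH = 4.99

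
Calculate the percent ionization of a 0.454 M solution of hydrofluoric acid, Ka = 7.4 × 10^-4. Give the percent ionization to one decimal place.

HF ⇌ F- + H+; let x = [H+] at equilibrium.
x ≈ √(Ka·C₀) = √(7.4 × 10^-4 × 0.454) = 1.83 × 10^-2 M
Fraction ionized = 1.83 × 10^-2 / 0.454 = 0.0403 → 4.0%

4.0%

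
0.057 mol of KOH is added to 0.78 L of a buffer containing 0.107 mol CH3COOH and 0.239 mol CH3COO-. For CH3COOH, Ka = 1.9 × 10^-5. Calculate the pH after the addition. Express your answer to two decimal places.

pH = 5.49

OH- converts CH3COOH to CH3COO-: CH3COOH → 0.05 mol, CH3COO- → 0.296 mol.
pKa = −log(1.9 × 10^-5) = 4.721
pH = pKa + log([A⁻]/[HA]) = 4.721 + log(0.296/0.05) = 4.721 +0.772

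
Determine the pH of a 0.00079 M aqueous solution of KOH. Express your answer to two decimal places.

KOH is a strong base; [OH-] = 0.00079 M.
pOH = -log(0.00079) = 3.10
pH = 14.00 - 3.10 = 10.90

pH = 10.90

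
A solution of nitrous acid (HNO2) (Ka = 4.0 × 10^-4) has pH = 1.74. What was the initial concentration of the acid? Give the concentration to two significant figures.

C₀ = 8.5 × 10^-1 M

[H+] = 10^(-1.74) = 1.82 × 10^-2 M = x
Ka = x²/(C₀ − x) ⇒ C₀ = x + x²/Ka
C₀ = 1.82 × 10^-2 + (1.82 × 10^-2)²/(4.0 × 10^-4) = 8.46 × 10^-1 M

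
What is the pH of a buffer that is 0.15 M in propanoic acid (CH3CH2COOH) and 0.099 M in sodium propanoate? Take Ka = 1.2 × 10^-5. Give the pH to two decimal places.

pKa = −log(1.2 × 10^-5) = 4.921
Henderson–Hasselbalch: pH = pKa + log([CH3CH2COO-]/[CH3CH2COOH]) = 4.921 + log(0.099/0.15)
pH = 4.921 + (-0.180) = 4.74

pH = 4.74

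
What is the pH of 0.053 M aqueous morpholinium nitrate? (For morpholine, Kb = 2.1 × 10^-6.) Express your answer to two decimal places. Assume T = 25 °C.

C4H8ONH2+ is the conjugate acid of the weak base C4H8ONH.
Ka = Kw/Kb = 1.0×10^-14 / 2.1 × 10^-6 = 4.76 × 10^-9
Ka = x²/(0.053 − x) = 4.76 × 10^-9
Assume x ≪ 0.053: x ≈ √(4.76 × 10^-9 × 0.053) = 1.59 × 10^-5 M
Check: 0.03% ionized — well under 5%, approximation valid.
pH = −log[H+] = −log(1.59 × 10^-5) = 4.80

pH = 4.80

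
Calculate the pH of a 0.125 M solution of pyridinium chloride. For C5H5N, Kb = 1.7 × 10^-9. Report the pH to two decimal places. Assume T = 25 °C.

pH = 3.07

C5H5NH+ is the conjugate acid of the weak base C5H5N.
Ka = Kw/Kb = 1.0×10^-14 / 1.7 × 10^-9 = 5.88 × 10^-6
From the ICE table, Ka = x²/(0.125 − x) = 5.88 × 10^-6.
Since Ka ≪ C₀, x ≈ √(Ka·C₀) = 8.57 × 10^-4 M.
pH = −log(8.57 × 10^-4) = 3.07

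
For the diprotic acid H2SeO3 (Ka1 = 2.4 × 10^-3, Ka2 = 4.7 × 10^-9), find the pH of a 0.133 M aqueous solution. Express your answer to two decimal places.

Ka1 ≫ Ka2, so treat the first dissociation as the only significant source of H+.
Ka1 = x²/(0.133 − x) = 2.4 × 10^-3
Solving the quadratic: x = (−Ka1 + √(Ka1² + 4·Ka1·C₀))/2 = 1.67 × 10^-2 M
pH = −log(1.67 × 10^-2) = 1.78

pH = 1.78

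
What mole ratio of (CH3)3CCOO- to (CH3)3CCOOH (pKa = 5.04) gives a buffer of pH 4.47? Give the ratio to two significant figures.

pH = pKa + log(r) ⇒ log(r) = 4.47 − 5.04 = -0.57
r = [(CH3)3CCOO-]/[(CH3)3CCOOH] = 10^(-0.57) = 0.269

ratio = 0.27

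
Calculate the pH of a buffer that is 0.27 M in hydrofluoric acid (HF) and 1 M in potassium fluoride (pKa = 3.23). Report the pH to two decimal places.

pH = 3.80

pH = pKa + log([A⁻]/[HA]) = 3.23 + log(1/0.27)
pH = 3.23 + (+0.569) = 3.80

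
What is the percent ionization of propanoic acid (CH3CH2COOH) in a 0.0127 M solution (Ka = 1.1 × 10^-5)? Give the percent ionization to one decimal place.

2.9%

CH3CH2COOH ⇌ CH3CH2COO- + H+; let x = [H+] at equilibrium.
x ≈ √(Ka·C₀) = √(1.1 × 10^-5 × 0.0127) = 3.74 × 10^-4 M
% ionization = x/C₀ × 100% = 3.74 × 10^-4/0.0127 × 100% = 2.9%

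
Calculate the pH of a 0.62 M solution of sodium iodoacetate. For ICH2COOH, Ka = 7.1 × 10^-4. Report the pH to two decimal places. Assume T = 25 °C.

ICH2COO- is the conjugate base of the weak acid ICH2COOH.
Kb = Kw/Ka = 1.0×10^-14 / 7.1 × 10^-4 = 1.41 × 10^-11
From the ICE table, Kb = x²/(0.62 − x) = 1.41 × 10^-11.
Neglecting x in the denominator: x = √(1.41 × 10^-11 × 0.62) = 2.96 × 10^-6 M
pOH = −log(2.96 × 10^-6) = 5.53; pH = 14.00 − 5.53 = 8.47

pH = 8.47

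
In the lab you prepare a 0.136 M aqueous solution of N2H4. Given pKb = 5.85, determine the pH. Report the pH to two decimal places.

N2H4 + H2O ⇌ N2H5+ + OH-
Kb = 10^(−5.85) = 1.41 × 10^-6
Kb = [OH-]²/(0.136 − [OH-]) = 1.41 × 10^-6
Since Kb ≪ C₀, [OH-] ≈ √(Kb·C₀) = 4.38 × 10^-4 M.
pOH = −log(4.38 × 10^-4) = 3.36; pH = 14.00 − 3.36 = 10.64

pH = 10.64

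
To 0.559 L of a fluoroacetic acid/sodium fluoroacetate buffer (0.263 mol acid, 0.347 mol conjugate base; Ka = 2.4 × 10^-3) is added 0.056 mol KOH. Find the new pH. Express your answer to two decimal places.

pH = 2.91

After neutralization: n(FCH2COOH) = 0.207 mol, n(FCH2COO-) = 0.403 mol.
pKa = −log(2.4 × 10^-3) = 2.620
pH = pKa + log([A⁻]/[HA]) = 2.620 + log(0.403/0.207) = 2.620 +0.289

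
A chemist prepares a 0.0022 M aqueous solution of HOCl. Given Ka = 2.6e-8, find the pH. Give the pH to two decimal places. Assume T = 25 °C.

HOCl ⇌ OCl- + H+
From the ICE table, Ka = [H+]²/(0.0022 − [H+]) = 2.6 × 10^-8.
Since Ka ≪ C₀, [H+] ≈ √(Ka·C₀) = 7.56 × 10^-6 M.
Check: 0.34% ionized — well under 5%, approximation valid.
pH = −log[H+] = −log(7.56 × 10^-6) = 5.12

pH = 5.12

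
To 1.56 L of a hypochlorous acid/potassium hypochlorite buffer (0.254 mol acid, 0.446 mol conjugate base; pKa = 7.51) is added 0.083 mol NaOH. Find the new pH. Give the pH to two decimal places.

OH- converts HOCl to OCl-: HOCl → 0.171 mol, OCl- → 0.529 mol.
pH = pKa + log(n_OCl-/n_HOCl) = 7.51 + log(0.529/0.171) = 7.51 + (+0.490)

pH = 8.00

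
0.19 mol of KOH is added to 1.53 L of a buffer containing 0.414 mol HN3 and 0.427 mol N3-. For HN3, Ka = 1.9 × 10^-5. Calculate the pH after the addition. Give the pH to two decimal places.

OH- converts HN3 to N3-: HN3 → 0.224 mol, N3- → 0.617 mol.
pKa = −log(1.9 × 10^-5) = 4.721
pH = pKa + log(n_N3-/n_HN3) = 4.721 + log(0.617/0.224) = 4.721 + (+0.440)

pH = 5.16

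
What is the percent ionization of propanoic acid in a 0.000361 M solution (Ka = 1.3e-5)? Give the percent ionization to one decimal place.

CH3CH2COOH ⇌ CH3CH2COO- + H+; let x = [H+] at equilibrium.
Solve x² + 1.3e-05x − 4.69e-09 = 0 → x = 6.23 × 10^-5 M
% ionization = x/C₀ × 100% = 6.23 × 10^-5/0.000361 × 100% = 17.3%

17.3%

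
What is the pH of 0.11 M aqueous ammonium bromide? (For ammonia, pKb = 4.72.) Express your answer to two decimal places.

NH4+ is the conjugate acid of the weak base NH3.
Kb = 10^(−4.72) = 1.91 × 10^-5
Ka = Kw/Kb = 1.0×10^-14 / 1.91 × 10^-5 = 5.24 × 10^-10
Ka = [H+]²/(0.11 − [H+]) = 5.24 × 10^-10
Assume [H+] ≪ 0.11: [H+] ≈ √(5.24 × 10^-10 × 0.11) = 7.59 × 10^-6 M
([H+]/C₀ = 0.0069% < 5%, so the approximation holds.)
pH = −log[H+] = −log(7.59 × 10^-6) = 5.12

pH = 5.12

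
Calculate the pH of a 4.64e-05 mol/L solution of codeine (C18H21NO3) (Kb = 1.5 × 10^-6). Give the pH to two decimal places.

pH = 8.88

C18H21NO3 + H2O ⇌ C18H22NO3+ + OH-
Kb = x²/(4.64e-05 − x) = 1.5 × 10^-6
The 5% rule fails; solving x² + Kb·x − Kb·C₀ = 0 exactly:
x = [−1.5e-06 + √(1.5e-06² + 2.78e-10)]/2 = 7.63 × 10^-6 M
pOH = 5.12, so pH = 14.00 − pOH = 8.88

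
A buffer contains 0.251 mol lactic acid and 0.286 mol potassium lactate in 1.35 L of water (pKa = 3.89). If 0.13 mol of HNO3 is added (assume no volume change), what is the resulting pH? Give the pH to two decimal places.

pH = 3.50

Added H+ converts CH3CH(OH)COO- to CH3CH(OH)COOH: CH3CH(OH)COOH → 0.381 mol, CH3CH(OH)COO- → 0.156 mol.
pH = pKa + log([A⁻]/[HA]) = 3.89 + log(0.156/0.381) = 3.89 -0.388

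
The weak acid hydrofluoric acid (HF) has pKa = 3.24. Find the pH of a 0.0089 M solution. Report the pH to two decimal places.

HF ⇌ F- + H+
Ka = 10^(−3.24) = 5.75 × 10^-4
From the ICE table, Ka = x²/(0.0089 − x) = 5.75 × 10^-4.
Here C₀/Ka ≈ 15.5, so the small-x approximation fails. Use the quadratic:
x = [−0.000575 + √(0.000575² + 2.05e-05)]/2 = 1.99 × 10^-3 M
pH = −log(1.99 × 10^-3) = 2.70

pH = 2.70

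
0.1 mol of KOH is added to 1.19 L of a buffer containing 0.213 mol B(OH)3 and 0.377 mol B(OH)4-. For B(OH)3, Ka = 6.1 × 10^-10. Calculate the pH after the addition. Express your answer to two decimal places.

pH = 9.84

OH- converts B(OH)3 to B(OH)4-: B(OH)3 → 0.113 mol, B(OH)4- → 0.477 mol.
pKa = −log(6.1 × 10^-10) = 9.215
Henderson–Hasselbalch with mole ratio 0.477/0.113: pH = 9.215 + (+0.625)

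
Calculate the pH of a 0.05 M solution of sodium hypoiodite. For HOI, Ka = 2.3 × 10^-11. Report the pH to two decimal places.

OI- is the conjugate base of the weak acid HOI.
Kb = Kw/Ka = 1.0×10^-14 / 2.3 × 10^-11 = 4.35 × 10^-4
From the ICE table, Kb = [OH-]²/(0.05 − [OH-]) = 4.35 × 10^-4.
[OH-] is not negligible relative to C₀; solve [OH-]² + 0.000435·[OH-] − 2.18e-05 = 0.
[OH-] = (−Kb + √(Kb² + 4·Kb·C₀))/2 = 4.45 × 10^-3 M
pOH = 2.35, so pH = 14.00 − pOH = 11.65

pH = 11.65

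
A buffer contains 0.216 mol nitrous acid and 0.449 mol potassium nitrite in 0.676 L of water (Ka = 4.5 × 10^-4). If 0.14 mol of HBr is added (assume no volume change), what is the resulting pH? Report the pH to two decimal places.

pH = 3.29

Added H+ converts NO2- to HNO2: HNO2 → 0.356 mol, NO2- → 0.309 mol.
pKa = −log(4.5 × 10^-4) = 3.347
Henderson–Hasselbalch with mole ratio 0.309/0.356: pH = 3.347 + (-0.061)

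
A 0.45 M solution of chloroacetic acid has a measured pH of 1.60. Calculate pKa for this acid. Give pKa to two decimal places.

[H+] = 10^(-1.60) = 2.51 × 10^-2 M
At equilibrium [HA] = 0.45 − 2.51 × 10^-2 = 4.25 × 10^-1 M
Ka = [H+][A-]/[HA] = (2.51 × 10^-2)² / 4.25 × 10^-1 = 1.48 × 10^-3
pKa = -log(1.48 × 10^-3) = 2.83

pKa = 2.83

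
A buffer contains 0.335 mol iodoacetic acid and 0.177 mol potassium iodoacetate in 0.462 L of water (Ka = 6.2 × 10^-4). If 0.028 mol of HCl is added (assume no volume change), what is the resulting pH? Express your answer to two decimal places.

pH = 2.82

Added H+ converts ICH2COO- to ICH2COOH: ICH2COOH → 0.363 mol, ICH2COO- → 0.149 mol.
pKa = −log(6.2 × 10^-4) = 3.208
pH = pKa + log([A⁻]/[HA]) = 3.208 + log(0.149/0.363) = 3.208 -0.387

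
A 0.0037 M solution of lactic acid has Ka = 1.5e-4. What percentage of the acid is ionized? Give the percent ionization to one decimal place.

18.2%

CH3CH(OH)COOH ⇌ CH3CH(OH)COO- + H+; let x = [H+] at equilibrium.
Ka = x²/(C₀ − x); solving the quadratic gives x = 6.74 × 10^-4 M.
Fraction ionized = 6.74 × 10^-4 / 0.0037 = 0.1822 → 18.2%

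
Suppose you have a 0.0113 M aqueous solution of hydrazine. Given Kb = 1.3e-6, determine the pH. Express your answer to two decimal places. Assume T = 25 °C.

N2H4 + H2O ⇌ N2H5+ + OH-
From the ICE table, Kb = x²/(0.0113 − x) = 1.3 × 10^-6.
Since Kb ≪ C₀, x ≈ √(Kb·C₀) = 1.21 × 10^-4 M.
(x/C₀ = 1.1% < 5%, so the approximation holds.)
pOH = −log(1.21 × 10^-4) = 3.92; pH = 14.00 − 3.92 = 10.08

pH = 10.08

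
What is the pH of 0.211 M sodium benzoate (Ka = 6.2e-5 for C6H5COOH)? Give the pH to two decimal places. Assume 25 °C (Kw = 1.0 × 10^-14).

pH = 8.77

C6H5COO- is the conjugate base of the weak acid C6H5COOH.
Kb = Kw/Ka = 1.0×10^-14 / 6.2 × 10^-5 = 1.61 × 10^-10
Kb = x²/(0.211 − x) = 1.61 × 10^-10
Since Kb ≪ C₀, x ≈ √(Kb·C₀) = 5.83 × 10^-6 M.
(x/C₀ = 0.0028% < 5%, so the approximation holds.)
pOH = 5.23, so pH = 14.00 − pOH = 8.77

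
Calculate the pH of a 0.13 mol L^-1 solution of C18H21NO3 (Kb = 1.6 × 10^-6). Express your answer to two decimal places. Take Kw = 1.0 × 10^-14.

C18H21NO3 + H2O ⇌ C18H22NO3+ + OH-
Let x = [OH-] at equilibrium. Kb = x²/(0.13 − x).
Neglecting x in the denominator: x = √(1.6 × 10^-6 × 0.13) = 4.56 × 10^-4 M
Check: 0.35% ionized — well under 5%, approximation valid.
pOH = 3.34, so pH = 14.00 − pOH = 10.66

pH = 10.66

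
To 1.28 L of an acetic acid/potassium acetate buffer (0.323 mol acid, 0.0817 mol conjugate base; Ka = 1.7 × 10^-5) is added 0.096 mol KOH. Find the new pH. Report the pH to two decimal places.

OH- converts CH3COOH to CH3COO-: CH3COOH → 0.227 mol, CH3COO- → 0.178 mol.
pKa = −log(1.7 × 10^-5) = 4.770
pH = pKa + log([A⁻]/[HA]) = 4.770 + log(0.178/0.227) = 4.770 -0.106

pH = 4.66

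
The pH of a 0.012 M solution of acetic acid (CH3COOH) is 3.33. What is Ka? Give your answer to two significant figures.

[H+] = 10^(-3.33) = 4.68 × 10^-4 M
At equilibrium [HA] = 0.012 − 4.68 × 10^-4 = 1.15 × 10^-2 M
Ka = [H+][A-]/[HA] = (4.68 × 10^-4)² / 1.15 × 10^-2 = 1.9 × 10^-5

Ka = 1.9 × 10^-5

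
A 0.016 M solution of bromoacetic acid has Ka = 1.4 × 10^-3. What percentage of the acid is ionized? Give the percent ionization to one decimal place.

25.5%

BrCH2COOH ⇌ BrCH2COO- + H+; let x = [H+] at equilibrium.
Solve x² + 0.0014x − 2.24e-05 = 0 → x = 4.08 × 10^-3 M
% ionization = x/C₀ × 100% = 4.08 × 10^-3/0.016 × 100% = 25.5%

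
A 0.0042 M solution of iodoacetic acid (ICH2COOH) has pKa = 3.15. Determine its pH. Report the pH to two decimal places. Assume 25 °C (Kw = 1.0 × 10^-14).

ICH2COOH ⇌ ICH2COO- + H+
Ka = 10^(−3.15) = 7.08 × 10^-4
Ka = x²/(0.0042 − x) = 7.08 × 10^-4
The 5% rule fails; solving x² + Ka·x − Ka·C₀ = 0 exactly:
x = [−0.000708 + √(0.000708² + 1.19e-05)]/2 = 1.41 × 10^-3 M
pH = −log(1.41 × 10^-3) = 2.85

pH = 2.85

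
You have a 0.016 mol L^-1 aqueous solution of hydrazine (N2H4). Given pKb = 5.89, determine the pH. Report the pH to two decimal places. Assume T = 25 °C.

pH = 10.16

N2H4 + H2O ⇌ N2H5+ + OH-
Kb = 10^(−5.89) = 1.29 × 10^-6
Kb = x²/(0.016 − x) = 1.29 × 10^-6
Assume x ≪ 0.016: x ≈ √(1.29 × 10^-6 × 0.016) = 1.44 × 10^-4 M
Check: 0.9% ionized — well under 5%, approximation valid.
pOH = −log(1.44 × 10^-4) = 3.84; pH = 14.00 − 3.84 = 10.16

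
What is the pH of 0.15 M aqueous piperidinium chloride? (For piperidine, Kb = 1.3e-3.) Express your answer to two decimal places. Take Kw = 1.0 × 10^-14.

C5H10NH2+ is the conjugate acid of the weak base C5H10NH.
Ka = Kw/Kb = 1.0×10^-14 / 1.3 × 10^-3 = 7.69 × 10^-12
Let x = [H+] at equilibrium. Ka = x²/(0.15 − x).
Neglecting x in the denominator: x = √(7.69 × 10^-12 × 0.15) = 1.07 × 10^-6 M
pH = −log(1.07 × 10^-6) = 5.97

pH = 5.97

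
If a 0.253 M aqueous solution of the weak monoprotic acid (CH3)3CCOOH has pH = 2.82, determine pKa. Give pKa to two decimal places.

pKa = 5.04

[H+] = 10^(-2.82) = 1.51 × 10^-3 M
At equilibrium [HA] = 0.253 − 1.51 × 10^-3 = 2.51 × 10^-1 M
Ka = [H+][A-]/[HA] = (1.51 × 10^-3)² / 2.51 × 10^-1 = 9.08 × 10^-6
pKa = -log(9.08 × 10^-6) = 5.04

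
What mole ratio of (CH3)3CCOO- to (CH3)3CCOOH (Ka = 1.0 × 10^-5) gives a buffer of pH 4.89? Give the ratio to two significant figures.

pKa = -log(1.0 × 10^-5) = 5.000
pH = pKa + log(r) ⇒ log(r) = 4.89 − 5.000 = -0.110
r = [(CH3)3CCOO-]/[(CH3)3CCOOH] = 10^(-0.110) = 0.776

ratio = 0.78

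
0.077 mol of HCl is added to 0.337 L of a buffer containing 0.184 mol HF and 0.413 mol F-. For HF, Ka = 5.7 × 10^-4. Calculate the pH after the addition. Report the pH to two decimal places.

pH = 3.35

After neutralization: n(HF) = 0.261 mol, n(F-) = 0.336 mol.
pKa = −log(5.7 × 10^-4) = 3.244
Henderson–Hasselbalch with mole ratio 0.336/0.261: pH = 3.244 + (+0.110)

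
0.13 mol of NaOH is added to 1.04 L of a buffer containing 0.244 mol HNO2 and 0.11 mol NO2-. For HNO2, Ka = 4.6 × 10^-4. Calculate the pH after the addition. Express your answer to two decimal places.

After neutralization: n(HNO2) = 0.114 mol, n(NO2-) = 0.24 mol.
pKa = −log(4.6 × 10^-4) = 3.337
pH = pKa + log(n_NO2-/n_HNO2) = 3.337 + log(0.24/0.114) = 3.337 + (+0.323)

pH = 3.66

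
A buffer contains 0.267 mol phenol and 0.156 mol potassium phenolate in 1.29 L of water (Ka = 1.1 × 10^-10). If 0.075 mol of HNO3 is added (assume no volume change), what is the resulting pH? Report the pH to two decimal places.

pH = 9.33

After neutralization: n(C6H5OH) = 0.342 mol, n(C6H5O-) = 0.081 mol.
pKa = −log(1.1 × 10^-10) = 9.959
pH = pKa + log([A⁻]/[HA]) = 9.959 + log(0.081/0.342) = 9.959 -0.626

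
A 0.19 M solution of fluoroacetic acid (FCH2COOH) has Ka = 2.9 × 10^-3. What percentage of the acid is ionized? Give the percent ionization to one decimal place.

11.6%

FCH2COOH ⇌ FCH2COO- + H+; let x = [H+] at equilibrium.
Solve x² + 0.0029x − 0.000551 = 0 → x = 2.21 × 10^-2 M
Fraction ionized = 2.21 × 10^-2 / 0.19 = 0.1163 → 11.6%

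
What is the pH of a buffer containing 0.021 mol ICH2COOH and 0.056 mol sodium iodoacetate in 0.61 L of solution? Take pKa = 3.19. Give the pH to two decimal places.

Henderson–Hasselbalch: pH = pKa + log([ICH2COO-]/[ICH2COOH]) = 3.19 + log(0.056/0.021)
pH = 3.19 + (+0.426) = 3.62

pH = 3.62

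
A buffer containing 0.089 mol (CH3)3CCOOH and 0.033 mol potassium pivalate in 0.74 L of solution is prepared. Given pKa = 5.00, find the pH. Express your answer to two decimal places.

pH = 4.57

Using pH = pKa + log([base]/[acid]) with [base]/[acid] = 0.033/0.089:
pH = 5.00 + (-0.431) = 4.57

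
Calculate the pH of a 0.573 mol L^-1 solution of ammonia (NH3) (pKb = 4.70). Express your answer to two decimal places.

pH = 11.53

NH3 + H2O ⇌ NH4+ + OH-
Kb = 10^(−4.70) = 2.00 × 10^-5
Kb = [OH-]²/(0.573 − [OH-]) = 2.00 × 10^-5
Neglecting [OH-] in the denominator: [OH-] = √(2.00 × 10^-5 × 0.573) = 3.39 × 10^-3 M
Check: 0.59% ionized — well under 5%, approximation valid.
pOH = 2.47, so pH = 14.00 − pOH = 11.53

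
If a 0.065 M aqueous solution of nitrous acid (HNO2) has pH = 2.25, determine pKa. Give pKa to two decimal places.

[H+] = 10^(-2.25) = 5.62 × 10^-3 M
At equilibrium [HA] = 0.065 − 5.62 × 10^-3 = 5.94 × 10^-2 M
Ka = [H+][A-]/[HA] = (5.62 × 10^-3)² / 5.94 × 10^-2 = 5.32 × 10^-4
pKa = -log(5.32 × 10^-4) = 3.27

pKa = 3.27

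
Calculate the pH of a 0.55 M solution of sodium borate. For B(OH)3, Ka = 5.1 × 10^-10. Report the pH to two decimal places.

B(OH)4- is the conjugate base of the weak acid B(OH)3.
Kb = Kw/Ka = 1.0×10^-14 / 5.1 × 10^-10 = 1.96 × 10^-5
Kb = [OH-]²/(0.55 − [OH-]) = 1.96 × 10^-5
Assume [OH-] ≪ 0.55: [OH-] ≈ √(1.96 × 10^-5 × 0.55) = 3.28 × 10^-3 M
pOH = −log(3.28 × 10^-3) = 2.48; pH = 14.00 − 2.48 = 11.52

pH = 11.52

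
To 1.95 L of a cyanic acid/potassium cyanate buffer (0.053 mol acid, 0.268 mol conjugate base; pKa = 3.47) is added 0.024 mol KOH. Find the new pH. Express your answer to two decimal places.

pH = 4.47

After neutralization: n(HOCN) = 0.029 mol, n(OCN-) = 0.292 mol.
Henderson–Hasselbalch with mole ratio 0.292/0.029: pH = 3.47 + (+1.003)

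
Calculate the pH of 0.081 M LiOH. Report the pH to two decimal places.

pH = 12.91

LiOH is a strong base; [OH-] = 0.081 M.
pOH = -log(0.081) = 1.09
pH = 14.00 - 1.09 = 12.91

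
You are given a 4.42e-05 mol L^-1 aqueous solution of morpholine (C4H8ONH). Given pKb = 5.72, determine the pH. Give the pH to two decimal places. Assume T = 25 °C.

C4H8ONH + H2O ⇌ C4H8ONH2+ + OH-
Kb = 10^(−5.72) = 1.91 × 10^-6
Let x = [OH-] at equilibrium. Kb = x²/(4.42e-05 − x).
x is not negligible relative to C₀; solve x² + 1.91e-06·x − 8.44e-11 = 0.
x = (−Kb + √(Kb² + 4·Kb·C₀))/2 = 8.28 × 10^-6 M
pOH = −log(8.28 × 10^-6) = 5.08; pH = 14.00 − 5.08 = 8.92

pH = 8.92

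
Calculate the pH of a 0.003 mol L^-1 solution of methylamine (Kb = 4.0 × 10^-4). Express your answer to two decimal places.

CH3NH2 + H2O ⇌ CH3NH3+ + OH-
Let x = [OH-] at equilibrium. Kb = x²/(0.003 − x).
The 5% rule fails; solving x² + Kb·x − Kb·C₀ = 0 exactly:
x = [−0.0004 + √(0.0004² + 4.8e-06)]/2 = 9.14 × 10^-4 M
pOH = −log(9.14 × 10^-4) = 3.04; pH = 14.00 − 3.04 = 10.96

pH = 10.96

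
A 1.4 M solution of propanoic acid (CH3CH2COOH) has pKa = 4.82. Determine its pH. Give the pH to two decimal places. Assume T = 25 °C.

CH3CH2COOH ⇌ CH3CH2COO- + H+
Ka = 10^(−4.82) = 1.51 × 10^-5
Ka = [H+]²/(1.4 − [H+]) = 1.51 × 10^-5
Neglecting [H+] in the denominator: [H+] = √(1.51 × 10^-5 × 1.4) = 4.60 × 10^-3 M
pH = −log[H+] = −log(4.60 × 10^-3) = 2.34

pH = 2.34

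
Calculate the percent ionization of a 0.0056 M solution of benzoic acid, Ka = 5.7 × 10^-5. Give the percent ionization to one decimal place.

9.6%

C6H5COOH ⇌ C6H5COO- + H+; let x = [H+] at equilibrium.
Ka = x²/(C₀ − x); solving the quadratic gives x = 5.37 × 10^-4 M.
% ionization = x/C₀ × 100% = 5.37 × 10^-4/0.0056 × 100% = 9.6%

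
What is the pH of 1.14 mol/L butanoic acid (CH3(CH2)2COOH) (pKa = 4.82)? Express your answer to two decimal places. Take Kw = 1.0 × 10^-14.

CH3(CH2)2COOH ⇌ CH3(CH2)2COO- + H+
Ka = 10^(−4.82) = 1.51 × 10^-5
Ka = x²/(1.14 − x) = 1.51 × 10^-5
Assume x ≪ 1.14: x ≈ √(1.51 × 10^-5 × 1.14) = 4.15 × 10^-3 M
pH = −log[H+] = −log(4.15 × 10^-3) = 2.38

pH = 2.38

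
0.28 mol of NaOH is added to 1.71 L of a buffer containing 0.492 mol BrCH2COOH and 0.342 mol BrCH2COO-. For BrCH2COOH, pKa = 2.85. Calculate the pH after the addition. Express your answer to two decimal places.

OH- converts BrCH2COOH to BrCH2COO-: BrCH2COOH → 0.212 mol, BrCH2COO- → 0.622 mol.
pH = pKa + log(n_BrCH2COO-/n_BrCH2COOH) = 2.85 + log(0.622/0.212) = 2.85 + (+0.467)

pH = 3.32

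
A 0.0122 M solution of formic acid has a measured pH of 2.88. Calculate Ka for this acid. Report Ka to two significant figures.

Ka = 1.6 × 10^-4

[H+] = 10^(-2.88) = 1.32 × 10^-3 M
At equilibrium [HA] = 0.0122 − 1.32 × 10^-3 = 1.09 × 10^-2 M
Ka = [H+][A-]/[HA] = (1.32 × 10^-3)² / 1.09 × 10^-2 = 1.6 × 10^-4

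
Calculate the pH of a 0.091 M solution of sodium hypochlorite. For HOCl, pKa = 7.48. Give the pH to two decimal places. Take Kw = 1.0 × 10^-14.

OCl- is the conjugate base of the weak acid HOCl.
Ka = 10^(−7.48) = 3.31 × 10^-8
Kb = Kw/Ka = 1.0×10^-14 / 3.31 × 10^-8 = 3.02 × 10^-7
From the ICE table, Kb = [OH-]²/(0.091 − [OH-]) = 3.02 × 10^-7.
Since Kb ≪ C₀, [OH-] ≈ √(Kb·C₀) = 1.66 × 10^-4 M.
([OH-]/C₀ = 0.18% < 5%, so the approximation holds.)
pOH = −log(1.66 × 10^-4) = 3.78; pH = 14.00 − 3.78 = 10.22

pH = 10.22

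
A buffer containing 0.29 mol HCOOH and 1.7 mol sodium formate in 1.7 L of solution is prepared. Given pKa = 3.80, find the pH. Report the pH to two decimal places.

pH = 4.57

pH = pKa + log([A⁻]/[HA]) = 3.80 + log(1.7/0.29)
pH = 3.80 + (+0.768) = 4.57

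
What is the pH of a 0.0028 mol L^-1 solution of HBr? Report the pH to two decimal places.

pH = 2.55

HBr is a strong acid and dissociates completely, so [H+] = 0.0028 M.
pH = -log(0.0028) = 2.55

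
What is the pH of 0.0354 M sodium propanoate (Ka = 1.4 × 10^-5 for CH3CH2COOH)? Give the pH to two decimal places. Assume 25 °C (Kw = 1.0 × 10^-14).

pH = 8.70

CH3CH2COO- is the conjugate base of the weak acid CH3CH2COOH.
Kb = Kw/Ka = 1.0×10^-14 / 1.4 × 10^-5 = 7.14 × 10^-10
Kb = [OH-]²/(0.0354 − [OH-]) = 7.14 × 10^-10
Since Kb ≪ C₀, [OH-] ≈ √(Kb·C₀) = 5.03 × 10^-6 M.
Check: 0.014% ionized — well under 5%, approximation valid.
pOH = 5.30, so pH = 14.00 − pOH = 8.70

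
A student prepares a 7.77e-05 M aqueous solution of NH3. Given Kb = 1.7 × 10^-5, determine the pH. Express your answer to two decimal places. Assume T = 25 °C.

pH = 9.46

NH3 + H2O ⇌ NH4+ + OH-
Kb = [OH-]²/(7.77e-05 − [OH-]) = 1.7 × 10^-5
The 5% rule fails; solving [OH-]² + Kb·[OH-] − Kb·C₀ = 0 exactly:
[OH-] = [−1.7e-05 + √(1.7e-05² + 5.28e-09)]/2 = 2.88 × 10^-5 M
pOH = −log(2.88 × 10^-5) = 4.54; pH = 14.00 − 4.54 = 9.46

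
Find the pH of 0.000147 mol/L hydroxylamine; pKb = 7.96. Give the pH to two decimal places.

NH2OH + H2O ⇌ NH3OH+ + OH-
Kb = 10^(−7.96) = 1.10 × 10^-8
From the ICE table, Kb = x²/(0.000147 − x) = 1.10 × 10^-8.
Neglecting x in the denominator: x = √(1.10 × 10^-8 × 0.000147) = 1.27 × 10^-6 M
pOH = −log(1.27 × 10^-6) = 5.90; pH = 14.00 − 5.90 = 8.10

pH = 8.10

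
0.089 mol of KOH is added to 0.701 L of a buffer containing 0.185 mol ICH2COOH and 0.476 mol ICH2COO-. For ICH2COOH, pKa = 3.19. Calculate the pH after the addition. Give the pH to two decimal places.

pH = 3.96

After neutralization: n(ICH2COOH) = 0.096 mol, n(ICH2COO-) = 0.565 mol.
pH = pKa + log([A⁻]/[HA]) = 3.19 + log(0.565/0.096) = 3.19 +0.770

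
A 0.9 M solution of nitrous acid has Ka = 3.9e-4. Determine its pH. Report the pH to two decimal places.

pH = 1.73

HNO2 ⇌ NO2- + H+
From the ICE table, Ka = [H+]²/(0.9 − [H+]) = 3.9 × 10^-4.
Assume [H+] ≪ 0.9: [H+] ≈ √(3.9 × 10^-4 × 0.9) = 1.87 × 10^-2 M
pH = −log(1.87 × 10^-2) = 1.73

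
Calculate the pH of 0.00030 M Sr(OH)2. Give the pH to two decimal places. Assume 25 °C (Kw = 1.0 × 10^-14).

Sr(OH)2 is a strong base (each formula unit releases 2 OH-); [OH-] = 0.0006 M.
pOH = -log(0.0006) = 3.22
pH = 14.00 - 3.22 = 10.78

pH = 10.78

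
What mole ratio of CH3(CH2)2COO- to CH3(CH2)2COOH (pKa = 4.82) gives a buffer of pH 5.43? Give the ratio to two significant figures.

pH = pKa + log(r) ⇒ log(r) = 5.43 − 4.82 = +0.61
r = [CH3(CH2)2COO-]/[CH3(CH2)2COOH] = 10^(+0.61) = 4.07

ratio = 4.1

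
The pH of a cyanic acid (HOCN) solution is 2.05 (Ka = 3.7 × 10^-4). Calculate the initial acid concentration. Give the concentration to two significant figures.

[H+] = 10^(-2.05) = 8.91 × 10^-3 M = x
Ka = x²/(C₀ − x) ⇒ C₀ = x + x²/Ka
C₀ = 8.91 × 10^-3 + (8.91 × 10^-3)²/(3.7 × 10^-4) = 2.23 × 10^-1 M

C₀ = 2.2 × 10^-1 M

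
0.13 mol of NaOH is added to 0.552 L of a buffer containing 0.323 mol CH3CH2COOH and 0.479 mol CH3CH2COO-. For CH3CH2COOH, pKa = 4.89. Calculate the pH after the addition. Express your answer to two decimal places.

pH = 5.39

OH- converts CH3CH2COOH to CH3CH2COO-: CH3CH2COOH → 0.193 mol, CH3CH2COO- → 0.609 mol.
Henderson–Hasselbalch with mole ratio 0.609/0.193: pH = 4.89 + (+0.499)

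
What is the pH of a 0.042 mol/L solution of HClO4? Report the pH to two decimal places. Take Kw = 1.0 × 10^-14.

HClO4 is a strong acid and dissociates completely, so [H+] = 0.042 M.
pH = -log(0.042) = 1.38

pH = 1.38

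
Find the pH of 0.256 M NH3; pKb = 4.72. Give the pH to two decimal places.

NH3 + H2O ⇌ NH4+ + OH-
Kb = 10^(−4.72) = 1.91 × 10^-5
Kb = x²/(0.256 − x) = 1.91 × 10^-5
Assume x ≪ 0.256: x ≈ √(1.91 × 10^-5 × 0.256) = 2.21 × 10^-3 M
(x/C₀ = 0.86% < 5%, so the approximation holds.)
pOH = −log(2.21 × 10^-3) = 2.66; pH = 14.00 − 2.66 = 11.34

pH = 11.34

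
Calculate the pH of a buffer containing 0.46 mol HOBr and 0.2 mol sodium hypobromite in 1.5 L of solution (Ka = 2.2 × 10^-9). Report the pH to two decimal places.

pH = 8.30

pKa = −log(2.2 × 10^-9) = 8.658
pH = pKa + log([A⁻]/[HA]) = 8.658 + log(0.2/0.46)
pH = 8.658 + (-0.362) = 8.30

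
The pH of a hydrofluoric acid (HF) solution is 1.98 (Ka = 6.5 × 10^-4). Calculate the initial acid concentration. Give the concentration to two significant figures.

[H+] = 10^(-1.98) = 1.05 × 10^-2 M = x
Ka = x²/(C₀ − x) ⇒ C₀ = x + x²/Ka
C₀ = 1.05 × 10^-2 + (1.05 × 10^-2)²/(6.5 × 10^-4) = 1.80 × 10^-1 M

C₀ = 1.8 × 10^-1 M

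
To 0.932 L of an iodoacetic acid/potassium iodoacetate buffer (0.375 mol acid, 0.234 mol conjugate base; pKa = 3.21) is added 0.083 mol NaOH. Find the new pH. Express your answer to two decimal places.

pH = 3.25

After neutralization: n(ICH2COOH) = 0.292 mol, n(ICH2COO-) = 0.317 mol.
Henderson–Hasselbalch with mole ratio 0.317/0.292: pH = 3.21 + (+0.036)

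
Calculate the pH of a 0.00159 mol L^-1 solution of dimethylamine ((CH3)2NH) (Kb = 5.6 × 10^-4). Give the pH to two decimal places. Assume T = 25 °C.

pH = 10.85

(CH3)2NH + H2O ⇌ (CH3)2NH2+ + OH-
From the ICE table, Kb = [OH-]²/(0.00159 − [OH-]) = 5.6 × 10^-4.
Here C₀/Kb ≈ 2.84, so the small-[OH-] approximation fails. Use the quadratic:
[OH-] = (−Kb + √(Kb² + 4·Kb·C₀))/2 = 7.04 × 10^-4 M
pOH = 3.15, so pH = 14.00 − pOH = 10.85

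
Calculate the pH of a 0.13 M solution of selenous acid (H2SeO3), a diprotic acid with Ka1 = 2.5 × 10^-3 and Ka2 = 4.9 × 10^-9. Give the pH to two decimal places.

pH = 1.77

Ka1 ≫ Ka2, so treat the first dissociation as the only significant source of H+.
Ka1 = x²/(0.13 − x) = 2.5 × 10^-3
Solving the quadratic: x = (−Ka1 + √(Ka1² + 4·Ka1·C₀))/2 = 1.68 × 10^-2 M
pH = −log(1.68 × 10^-2) = 1.77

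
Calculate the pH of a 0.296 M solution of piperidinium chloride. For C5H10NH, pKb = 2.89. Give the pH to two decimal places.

pH = 5.82

C5H10NH2+ is the conjugate acid of the weak base C5H10NH.
Kb = 10^(−2.89) = 1.29 × 10^-3
Ka = Kw/Kb = 1.0×10^-14 / 1.29 × 10^-3 = 7.75 × 10^-12
Ka = x²/(0.296 − x) = 7.75 × 10^-12
Assume x ≪ 0.296: x ≈ √(7.75 × 10^-12 × 0.296) = 1.51 × 10^-6 M
pH = −log(1.51 × 10^-6) = 5.82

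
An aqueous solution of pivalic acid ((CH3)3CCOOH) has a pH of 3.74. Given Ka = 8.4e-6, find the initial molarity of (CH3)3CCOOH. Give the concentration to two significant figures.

C₀ = 4.1 × 10^-3 M

[H+] = 10^(-3.74) = 1.82 × 10^-4 M = x
Ka = x²/(C₀ − x) ⇒ C₀ = x + x²/Ka
C₀ = 1.82 × 10^-4 + (1.82 × 10^-4)²/(8.4 × 10^-6) = 4.13 × 10^-3 M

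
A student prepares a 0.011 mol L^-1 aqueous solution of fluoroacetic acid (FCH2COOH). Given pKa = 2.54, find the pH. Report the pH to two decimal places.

FCH2COOH ⇌ FCH2COO- + H+
Ka = 10^(−2.54) = 2.88 × 10^-3
Let x = [H+] at equilibrium. Ka = x²/(0.011 − x).
The 5% rule fails; solving x² + Ka·x − Ka·C₀ = 0 exactly:
x = [−0.00288 + √(0.00288² + 0.000127)]/2 = 4.37 × 10^-3 M
pH = −log(4.37 × 10^-3) = 2.36

pH = 2.36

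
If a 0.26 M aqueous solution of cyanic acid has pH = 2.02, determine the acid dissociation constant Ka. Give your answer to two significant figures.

[H+] = 10^(-2.02) = 9.55 × 10^-3 M
At equilibrium [HA] = 0.26 − 9.55 × 10^-3 = 2.50 × 10^-1 M
Ka = [H+][A-]/[HA] = (9.55 × 10^-3)² / 2.50 × 10^-1 = 3.6 × 10^-4

Ka = 3.6 × 10^-4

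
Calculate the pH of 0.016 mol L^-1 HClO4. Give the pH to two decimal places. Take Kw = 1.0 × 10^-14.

HClO4 is a strong acid and dissociates completely, so [H+] = 0.016 M.
pH = -log(0.016) = 1.80

pH = 1.80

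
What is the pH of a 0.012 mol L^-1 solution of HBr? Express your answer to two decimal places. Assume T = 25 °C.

HBr is a strong acid and dissociates completely, so [H+] = 0.012 M.
pH = -log(0.012) = 1.92

pH = 1.92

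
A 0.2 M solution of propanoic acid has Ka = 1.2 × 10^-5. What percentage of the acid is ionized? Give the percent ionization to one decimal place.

0.8%

CH3CH2COOH ⇌ CH3CH2COO- + H+; let x = [H+] at equilibrium.
x ≈ √(Ka·C₀) = √(1.2 × 10^-5 × 0.2) = 1.55 × 10^-3 M
Fraction ionized = 1.55 × 10^-3 / 0.2 = 0.0077 → 0.8%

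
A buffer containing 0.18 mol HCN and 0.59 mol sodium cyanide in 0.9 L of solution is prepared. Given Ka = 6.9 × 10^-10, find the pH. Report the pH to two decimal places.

pH = 9.68

pKa = −log(6.9 × 10^-10) = 9.161
Henderson–Hasselbalch: pH = pKa + log([CN-]/[HCN]) = 9.161 + log(0.59/0.18)
pH = 9.161 + (+0.516) = 9.68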